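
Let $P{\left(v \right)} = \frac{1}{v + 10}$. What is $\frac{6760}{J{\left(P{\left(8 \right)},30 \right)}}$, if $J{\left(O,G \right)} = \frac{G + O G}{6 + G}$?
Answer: $\frac{146016}{19} \approx 7685.1$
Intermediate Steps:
$P{\left(v \right)} = \frac{1}{10 + v}$
$J{\left(O,G \right)} = \frac{G + G O}{6 + G}$
$\frac{6760}{J{\left(P{\left(8 \right)},30 \right)}} = \frac{6760}{30 \frac{1}{6 + 30} \left(1 + \frac{1}{10 + 8}\right)} = \frac{6760}{30 \cdot \frac{1}{36} \left(1 + \frac{1}{18}\right)} = \frac{6760}{30 \cdot \frac{1}{36} \cdot \frac{19}{18}} = \frac{6760}{\frac{95}{108}} = 6760 \cdot \frac{108}{95} = \frac{146016}{19}$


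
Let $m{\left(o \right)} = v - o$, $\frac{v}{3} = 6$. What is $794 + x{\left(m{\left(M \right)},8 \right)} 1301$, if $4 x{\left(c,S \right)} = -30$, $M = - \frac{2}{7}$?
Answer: $- \frac{17927}{2} \approx -8963.5$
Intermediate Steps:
$v = 18$ ($v = 3 \cdot 6 = 18$)
$M = - \frac{2}{7}$ ($M = \left(-2\right) \frac{1}{7} = - \frac{2}{7} \approx -0.28571$)
$m{\left(o \right)} = 18 - o$
$x{\left(c,S \right)} = - \frac{15}{2}$ ($x{\left(c,S \right)} = \frac{1}{4} \left(-30\right) = - \frac{15}{2}$)
$794 + x{\left(m{\left(M \right)},8 \right)} 1301 = 794 - \frac{19515}{2} = - \frac{17927}{2}$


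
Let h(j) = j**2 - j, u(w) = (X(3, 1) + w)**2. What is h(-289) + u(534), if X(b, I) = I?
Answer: 370035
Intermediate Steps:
u(w) = (1 + w)**2
h(-289) + u(534) = -289*(-1 - 289) + (1 + 534)**2 = -289*(-290) + 535**2 = 83810 + 286225 = 370035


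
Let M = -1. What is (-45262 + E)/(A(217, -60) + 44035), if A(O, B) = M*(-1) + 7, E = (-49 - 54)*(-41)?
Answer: -41039/44043 ≈ -0.93179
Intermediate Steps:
E = 4223 (E = -103*(-41) = 4223)
A(O, B) = 8 (A(O, B) = -1*(-1) + 7 = 1 + 7 = 8)
(-45262 + E)/(A(217, -60) + 44035) = (-45262 + 4223)/(8 + 44035) = -41039/44043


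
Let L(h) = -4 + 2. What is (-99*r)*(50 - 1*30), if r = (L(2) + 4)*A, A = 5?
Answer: -19800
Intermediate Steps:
L(h) = -2
r = 10 (r = (-2 + 4)*5 = 2*5 = 10)
(-99*r)*(50 - 1*30) = (-99*10)*(50 - 1*30) = -990*(50 - 30) = -990*20 = -19800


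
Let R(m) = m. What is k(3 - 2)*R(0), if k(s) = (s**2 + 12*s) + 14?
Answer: 0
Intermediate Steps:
k(s) = 14 + s**2 + 12*s
k(3 - 2)*R(0) = (14 + (3 - 2)**2 + 12*(3 - 2))*0 = (14 + 1**2 + 12*1)*0 = (14 + 1 + 12)*0 = 27*0 = 0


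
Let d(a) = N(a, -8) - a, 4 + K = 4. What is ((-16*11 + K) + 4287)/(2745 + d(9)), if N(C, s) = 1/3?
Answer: 12333/8209 ≈ 1.5024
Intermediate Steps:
K = 0 (K = -4 + 4 = 0)
N(C, s) = ⅓
d(a) = ⅓ - a
((-16*11 + K) + 4287)/(2745 + d(9)) = ((-16*11 + 0) + 4287)/(2745 + (⅓ - 1*9)) = ((-176 + 0) + 4287)/(2745 + (⅓ - 9)) = (-176 + 4287)/(2745 - 26/3) = 4111/(8209/3) = 4111*(3/8209) = 12333/8209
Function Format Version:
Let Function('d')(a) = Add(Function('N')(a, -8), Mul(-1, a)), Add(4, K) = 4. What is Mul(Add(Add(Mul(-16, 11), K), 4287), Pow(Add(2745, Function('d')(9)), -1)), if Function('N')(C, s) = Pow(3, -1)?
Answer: Rational(12333, 8209) ≈ 1.5024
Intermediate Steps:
K = 0 (K = Add(-4, 4) = 0)
Function('N')(C, s) = Rational(1, 3)
Function('d')(a) = Add(Rational(1, 3), Mul(-1, a))
Mul(Add(Add(Mul(-16, 11), K), 4287), Pow(Add(2745, Function('d')(9)), -1)) = Mul(Add(Add(Mul(-16, 11), 0), 4287), Pow(Add(2745, Add(Rational(1, 3), Mul(-1, 9))), -1)) = Mul(Add(Add(-176, 0), 4287), Pow(Add(2745, Add(Rational(1, 3), -9)), -1)) = Mul(Add(-176, 4287), Pow(Add(2745, Rational(-26, 3)), -1)) = Mul(4111, Pow(Rational(8209, 3), -1)) = Mul(4111, Rational(3, 8209)) = Rational(12333, 8209)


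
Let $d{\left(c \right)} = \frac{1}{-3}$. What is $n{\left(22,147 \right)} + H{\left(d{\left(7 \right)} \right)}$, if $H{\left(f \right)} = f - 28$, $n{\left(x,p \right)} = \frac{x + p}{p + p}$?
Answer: $- \frac{8161}{294} \approx -27.759$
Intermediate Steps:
$d{\left(c \right)} = - \frac{1}{3}$
$n{\left(x,p \right)} = \frac{p + x}{2 p}$
$H{\left(f \right)} = -28 + f$ ($H{\left(f \right)} = f - 28 = -28 + f$)
$n{\left(22,147 \right)} + H{\left(d{\left(7 \right)} \right)} = \frac{147 + 22}{2 \cdot 147} - \frac{85}{3} = \frac{1}{2} \cdot \frac{1}{147} \cdot 169 - \frac{85}{3} = \frac{169}{294} - \frac{85}{3} = - \frac{8161}{294}$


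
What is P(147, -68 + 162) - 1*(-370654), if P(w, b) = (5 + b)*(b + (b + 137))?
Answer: 402829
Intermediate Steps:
P(w, b) = (5 + b)*(137 + 2*b) (P(w, b) = (5 + b)*(b + (137 + b)) = (5 + b)*(137 + 2*b))
P(147, -68 + 162) - 1*(-370654) = (685 + 2*(-68 + 162)**2 + 147*(-68 + 162)) - 1*(-370654) = (685 + 2*94**2 + 147*94) + 370654 = (685 + 2*8836 + 13818) + 370654 = (685 + 17672 + 13818) + 370654 = 32175 + 370654 = 402829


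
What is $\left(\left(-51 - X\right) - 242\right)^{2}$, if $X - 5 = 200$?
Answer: $248004$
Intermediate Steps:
$X = 205$ ($X = 5 + 200 = 205$)
$\left(\left(-51 - X\right) - 242\right)^{2} = \left(\left(-51 - 205\right) - 242\right)^{2} = \left(-256 - 242\right)^{2} = \left(-498\right)^{2} = 248004$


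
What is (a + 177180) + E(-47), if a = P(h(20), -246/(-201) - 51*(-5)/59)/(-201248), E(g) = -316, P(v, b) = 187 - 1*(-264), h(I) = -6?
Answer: 35593525821/201248 ≈ 1.7686e+5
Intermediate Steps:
P(v, b) = 451 (P(v, b) = 187 + 264 = 451)
a = -451/201248 (a = 451/(-201248) = 451*(-1/201248) = -451/201248 ≈ -0.0022410)
(a + 177180) + E(-47) = (-451/201248 + 177180) - 316 = 35657120189/201248 - 316 = 35593525821/201248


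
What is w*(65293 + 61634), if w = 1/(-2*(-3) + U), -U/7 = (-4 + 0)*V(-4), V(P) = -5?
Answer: -126927/134 ≈ -947.22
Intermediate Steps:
U = -140 (U = -7*(-4 + 0)*(-5) = -(-28)*(-5) = -7*20 = -140)
w = -1/134 (w = 1/(-2*(-3) - 140) = 1/(6 - 140) = 1/(-134) = -1/134 ≈ -0.0074627)
w*(65293 + 61634) = -(65293 + 61634)/134 = -1/134*126927 = -126927/134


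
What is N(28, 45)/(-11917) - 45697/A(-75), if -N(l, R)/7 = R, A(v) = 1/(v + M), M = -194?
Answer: 146489639396/11917 ≈ 1.2292e+7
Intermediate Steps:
A(v) = 1/(-194 + v) (A(v) = 1/(v - 194) = 1/(-194 + v))
N(l, R) = -7*R
N(28, 45)/(-11917) - 45697/A(-75) = -7*45/(-11917) - 45697/(1/(-194 - 75)) = -315*(-1/11917) - 45697/(1/(-269)) = 315/11917 - 45697/(-1/269) = 315/11917 - 45697*(-269) = 315/11917 + 12292493 = 146489639396/11917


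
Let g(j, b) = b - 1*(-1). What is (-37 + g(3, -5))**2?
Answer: 1681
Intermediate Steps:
g(j, b) = 1 + b (g(j, b) = b + 1 = 1 + b)
(-37 + g(3, -5))**2 = (-37 + (1 - 5))**2 = (-37 - 4)**2 = (-41)**2 = 1681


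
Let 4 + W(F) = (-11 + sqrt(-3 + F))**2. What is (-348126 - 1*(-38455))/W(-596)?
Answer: 74630711/261120 - 3406381*I*sqrt(599)/261120 ≈ 285.81 - 319.28*I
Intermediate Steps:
W(F) = -4 + (-11 + sqrt(-3 + F))**2
(-348126 - 1*(-38455))/W(-596) = (-348126 - 1*(-38455))/(-4 + (-11 + sqrt(-3 - 596))**2) = (-348126 + 38455)/(-4 + (-11 + sqrt(-599))**2) = -309671/(-4 + (-11 + I*sqrt(599))**2)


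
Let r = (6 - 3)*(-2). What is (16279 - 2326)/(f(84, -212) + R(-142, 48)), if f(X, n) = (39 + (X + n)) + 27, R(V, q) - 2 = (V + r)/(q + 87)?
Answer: -1883655/8248 ≈ -228.38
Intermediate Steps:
r = -6 (r = 3*(-2) = -6)
R(V, q) = 2 + (-6 + V)/(87 + q) (R(V, q) = 2 + (V - 6)/(q + 87) = 2 + (-6 + V)/(87 + q))
f(X, n) = 66 + X + n (f(X, n) = (39 + X + n) + 27 = 66 + X + n)
(16279 - 2326)/(f(84, -212) + R(-142, 48)) = (16279 - 2326)/((66 + 84 - 212) + (168 - 142 + 2*48)/(87 + 48)) = 13953/(-62 + (168 - 142 + 96)/135) = 13953/(-62 + (1/135)*122) = 13953/(-62 + 122/135) = 13953/(-8248/135) = 13953*(-135/8248) = -1883655/8248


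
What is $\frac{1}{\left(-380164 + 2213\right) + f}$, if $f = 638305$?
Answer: $\frac{1}{260354} \approx 3.8409 \cdot 10^{-6}$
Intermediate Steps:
$\frac{1}{\left(-380164 + 2213\right) + f} = \frac{1}{\left(-380164 + 2213\right) + 638305} = \frac{1}{-377951 + 638305} = \frac{1}{260354}$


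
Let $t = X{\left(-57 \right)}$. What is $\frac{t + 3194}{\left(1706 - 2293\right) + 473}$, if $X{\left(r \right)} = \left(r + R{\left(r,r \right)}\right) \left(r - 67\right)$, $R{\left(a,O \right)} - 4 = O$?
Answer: $- \frac{443}{3} \approx -147.67$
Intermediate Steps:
$R{\left(a,O \right)} = 4 + O$
$X{\left(r \right)} = \left(-67 + r\right) \left(4 + 2 r\right)$ ($X{\left(r \right)} = \left(r + \left(4 + r\right)\right) \left(r - 67\right) = \left(4 + 2 r\right) \left(-67 + r\right) = \left(-67 + r\right) \left(4 + 2 r\right)$)
$t = 13640$ ($t = -268 - -7410 + 2 \left(-57\right)^{2} = -268 + 7410 + 2 \cdot 3249 = -268 + 7410 + 6498 = 13640$)
$\frac{t + 3194}{\left(1706 - 2293\right) + 473} = \frac{13640 + 3194}{\left(1706 - 2293\right) + 473} = \frac{16834}{-587 + 473} = \frac{16834}{-114} = 16834 \left(- \frac{1}{114}\right) = - \frac{443}{3}$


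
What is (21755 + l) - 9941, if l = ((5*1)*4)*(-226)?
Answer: 7294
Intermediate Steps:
l = -4520 (l = (5*4)*(-226) = 20*(-226) = -4520)
(21755 + l) - 9941 = (21755 - 4520) - 9941 = 17235 - 9941 = 7294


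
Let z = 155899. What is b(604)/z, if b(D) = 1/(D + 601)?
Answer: 1/187858295 ≈ 5.3232e-9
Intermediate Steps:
b(D) = 1/(601 + D)
b(604)/z = 1/((601 + 604)*155899) = (1/155899)/1205 = (1/1205)*(1/155899) = 1/187858295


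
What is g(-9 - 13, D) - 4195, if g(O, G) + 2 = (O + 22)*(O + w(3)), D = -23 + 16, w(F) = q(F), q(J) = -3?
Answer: -4197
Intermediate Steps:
w(F) = -3
D = -7
g(O, G) = -2 + (-3 + O)*(22 + O) (g(O, G) = -2 + (O + 22)*(O - 3) = -2 + (22 + O)*(-3 + O) = -2 + (-3 + O)*(22 + O))
g(-9 - 13, D) - 4195 = (-68 + (-9 - 13)**2 + 19*(-9 - 13)) - 4195 = (-68 + (-22)**2 + 19*(-22)) - 4195 = (-68 + 484 - 418) - 4195 = -2 - 4195 = -4197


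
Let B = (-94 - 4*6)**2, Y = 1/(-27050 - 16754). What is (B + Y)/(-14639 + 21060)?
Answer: 609926895/281265484 ≈ 2.1685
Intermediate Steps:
Y = -1/43804 (Y = 1/(-43804) = -1/43804 ≈ -2.2829e-5)
B = 13924 (B = (-94 - 24)**2 = (-118)**2 = 13924)
(B + Y)/(-14639 + 21060) = (13924 - 1/43804)/(-14639 + 21060) = (609926895/43804)/6421 = (609926895/43804)*(1/6421) = 609926895/281265484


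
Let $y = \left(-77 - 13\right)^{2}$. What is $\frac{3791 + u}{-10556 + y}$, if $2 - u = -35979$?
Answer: $- \frac{9943}{614} \approx -16.194$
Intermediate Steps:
$u = 35981$ ($u = 2 - -35979 = 2 + 35979 = 35981$)
$y = 8100$ ($y = \left(-90\right)^{2} = 8100$)
$\frac{3791 + u}{-10556 + y} = \frac{3791 + 35981}{-10556 + 8100} = \frac{39772}{-2456} = 39772 \left(- \frac{1}{2456}\right) = - \frac{9943}{614}$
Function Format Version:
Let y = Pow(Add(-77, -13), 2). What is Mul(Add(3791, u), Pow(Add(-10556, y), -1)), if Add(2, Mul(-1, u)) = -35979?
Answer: Rational(-9943, 614) ≈ -16.194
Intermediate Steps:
u = 35981 (u = Add(2, Mul(-1, -35979)) = Add(2, 35979) = 35981)
y = 8100 (y = Pow(-90, 2) = 8100)
Mul(Add(3791, u), Pow(Add(-10556, y), -1)) = Mul(Add(3791, 35981), Pow(Add(-10556, 8100), -1)) = Mul(39772, Pow(-2456, -1)) = Mul(39772, Rational(-1, 2456)) = Rational(-9943, 614)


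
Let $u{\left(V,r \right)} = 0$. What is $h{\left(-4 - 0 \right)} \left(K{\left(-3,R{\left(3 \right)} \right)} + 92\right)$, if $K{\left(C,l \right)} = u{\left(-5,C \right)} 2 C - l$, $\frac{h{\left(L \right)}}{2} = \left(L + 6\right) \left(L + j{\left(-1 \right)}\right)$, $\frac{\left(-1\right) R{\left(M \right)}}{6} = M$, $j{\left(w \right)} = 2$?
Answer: $-880$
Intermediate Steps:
$R{\left(M \right)} = - 6 M$
$h{\left(L \right)} = 2 \left(2 + L\right) \left(6 + L\right)$ ($h{\left(L \right)} = 2 \left(L + 6\right) \left(L + 2\right) = 2 \left(6 + L\right) \left(2 + L\right) = 2 \left(2 + L\right) \left(6 + L\right)$)
$K{\left(C,l \right)} = - l$ ($K{\left(C,l \right)} = 0 \cdot 2 C - l = 0 C - l = 0 - l = - l$)
$h{\left(-4 - 0 \right)} \left(K{\left(-3,R{\left(3 \right)} \right)} + 92\right) = \left(24 + 2 \left(-4 - 0\right)^{2} + 16 \left(-4 - 0\right)\right) \left(- \left(-6\right) 3 + 92\right) = \left(24 + 2 \left(-4 + 0\right)^{2} + 16 \left(-4 + 0\right)\right) \left(\left(-1\right) \left(-18\right) + 92\right) = \left(24 + 2 \left(-4\right)^{2} + 16 \left(-4\right)\right) \left(18 + 92\right) = \left(24 + 2 \cdot 16 - 64\right) 110 = \left(24 + 32 - 64\right) 110 = \left(-8\right) 110 = -880$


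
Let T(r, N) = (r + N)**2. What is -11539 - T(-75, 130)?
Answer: -14564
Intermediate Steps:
T(r, N) = (N + r)**2
-11539 - T(-75, 130) = -11539 - (130 - 75)**2 = -11539 - 1*55**2 = -11539 - 1*3025 = -11539 - 3025 = -14564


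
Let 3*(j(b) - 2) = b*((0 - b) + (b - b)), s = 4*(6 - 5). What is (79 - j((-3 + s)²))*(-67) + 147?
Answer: -15103/3 ≈ -5034.3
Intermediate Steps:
s = 4 (s = 4*1 = 4)
j(b) = 2 - b²/3 (j(b) = 2 + (b*((0 - b) + (b - b)))/3 = 2 + (b*(-b + 0))/3 = 2 + (b*(-b))/3 = 2 + (-b²)/3 = 2 - b²/3)
(79 - j((-3 + s)²))*(-67) + 147 = (79 - (2 - (-3 + 4)⁴/3))*(-67) + 147 = (79 - (2 - (1²)²/3))*(-67) + 147 = (79 - (2 - ⅓*1²))*(-67) + 147 = (79 - (2 - ⅓*1))*(-67) + 147 = (79 - (2 - ⅓))*(-67) + 147 = (79 - 1*5/3)*(-67) + 147 = (79 - 5/3)*(-67) + 147 = (232/3)*(-67) + 147 = -15544/3 + 147 = -15103/3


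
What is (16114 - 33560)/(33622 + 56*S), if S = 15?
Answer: -8723/17231 ≈ -0.50624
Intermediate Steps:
(16114 - 33560)/(33622 + 56*S) = (16114 - 33560)/(33622 + 56*15) = -17446/(33622 + 840) = -17446/34462 = -17446*1/34462 = -8723/17231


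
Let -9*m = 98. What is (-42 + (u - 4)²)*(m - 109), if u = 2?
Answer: 41002/9 ≈ 4555.8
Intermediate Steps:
m = -98/9 (m = -⅑*98 = -98/9 ≈ -10.889)
(-42 + (u - 4)²)*(m - 109) = (-42 + (2 - 4)²)*(-98/9 - 109) = (-42 + (-2)²)*(-1079/9) = (-42 + 4)*(-1079/9) = -38*(-1079/9) = 41002/9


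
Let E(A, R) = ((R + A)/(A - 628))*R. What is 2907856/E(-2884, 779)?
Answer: 10212390272/1639795 ≈ 6227.8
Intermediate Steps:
E(A, R) = R*(A + R)/(-628 + A) (E(A, R) = ((A + R)/(-628 + A))*R = R*(A + R)/(-628 + A))
2907856/E(-2884, 779) = 2907856/((779*(-2884 + 779)/(-628 - 2884))) = 2907856/((779*(-2105)/(-3512))) = 2907856/((779*(-1/3512)*(-2105))) = 2907856/(1639795/3512) = 2907856*(3512/1639795) = 10212390272/1639795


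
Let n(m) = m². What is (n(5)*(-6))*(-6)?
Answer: 900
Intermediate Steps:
(n(5)*(-6))*(-6) = (5²*(-6))*(-6) = (25*(-6))*(-6) = -150*(-6) = 900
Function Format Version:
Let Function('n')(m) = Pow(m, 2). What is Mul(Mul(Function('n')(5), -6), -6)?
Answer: 900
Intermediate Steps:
Mul(Mul(Function('n')(5), -6), -6) = Mul(Mul(Pow(5, 2), -6), -6) = Mul(Mul(25, -6), -6) = Mul(-150, -6) = 900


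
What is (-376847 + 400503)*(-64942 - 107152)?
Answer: -4071055664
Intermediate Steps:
(-376847 + 400503)*(-64942 - 107152) = 23656*(-172094) = -4071055664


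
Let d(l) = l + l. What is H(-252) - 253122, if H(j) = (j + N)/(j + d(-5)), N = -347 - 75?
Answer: -33158645/131 ≈ -2.5312e+5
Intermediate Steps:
d(l) = 2*l
N = -422
H(j) = (-422 + j)/(-10 + j) (H(j) = (j - 422)/(j + 2*(-5)) = (-422 + j)/(j - 10) = (-422 + j)/(-10 + j))
H(-252) - 253122 = (-422 - 252)/(-10 - 252) - 253122 = -674/(-262) - 253122 = -1/262*(-674) - 253122 = 337/131 - 253122 = -33158645/131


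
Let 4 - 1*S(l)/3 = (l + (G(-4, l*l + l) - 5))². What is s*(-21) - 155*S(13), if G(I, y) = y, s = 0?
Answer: 16784640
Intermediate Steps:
S(l) = 12 - 3*(-5 + l² + 2*l)² (S(l) = 12 - 3*(l + ((l*l + l) - 5))² = 12 - 3*(l + ((l² + l) - 5))² = 12 - 3*(l + ((l + l²) - 5))² = 12 - 3*(l + (-5 + l + l²))² = 12 - 3*(-5 + l² + 2*l)²)
s*(-21) - 155*S(13) = 0*(-21) - 155*(12 - 3*(-5 + 13 + 13*(1 + 13))²) = 0 - 155*(12 - 3*(-5 + 13 + 13*14)²) = 0 - 155*(12 - 3*(-5 + 13 + 182)²) = 0 - 155*(12 - 3*190²) = 0 - 155*(12 - 3*36100) = 0 - 155*(12 - 108300) = 0 - 155*(-108288) = 0 + 16784640 = 16784640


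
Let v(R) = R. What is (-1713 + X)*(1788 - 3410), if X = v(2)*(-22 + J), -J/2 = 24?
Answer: 3005566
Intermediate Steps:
J = -48 (J = -2*24 = -48)
X = -140 (X = 2*(-22 - 48) = 2*(-70) = -140)
(-1713 + X)*(1788 - 3410) = (-1713 - 140)*(1788 - 3410) = -1853*(-1622) = 3005566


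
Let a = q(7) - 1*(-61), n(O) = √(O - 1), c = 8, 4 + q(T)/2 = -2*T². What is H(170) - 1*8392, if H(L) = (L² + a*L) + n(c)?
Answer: -3802 + √7 ≈ -3799.4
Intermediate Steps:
q(T) = -8 - 4*T² (q(T) = -8 + 2*(-2*T²) = -8 - 4*T²)
n(O) = √(-1 + O)
a = -143 (a = (-8 - 4*7²) - 1*(-61) = (-8 - 4*49) + 61 = (-8 - 196) + 61 = -204 + 61 = -143)
H(L) = √7 + L² - 143*L (H(L) = (L² - 143*L) + √(-1 + 8) = (L² - 143*L) + √7 = √7 + L² - 143*L)
H(170) - 1*8392 = (√7 + 170² - 143*170) - 1*8392 = (√7 + 28900 - 24310) - 8392 = (4590 + √7) - 8392 = -3802 + √7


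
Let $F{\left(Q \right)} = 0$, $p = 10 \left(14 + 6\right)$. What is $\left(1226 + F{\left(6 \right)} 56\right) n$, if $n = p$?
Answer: $245200$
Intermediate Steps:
$p = 200$ ($p = 10 \cdot 20 = 200$)
$n = 200$
$\left(1226 + F{\left(6 \right)} 56\right) n = \left(1226 + 0 \cdot 56\right) 200 = \left(1226 + 0\right) 200 = 1226 \cdot 200 = 245200$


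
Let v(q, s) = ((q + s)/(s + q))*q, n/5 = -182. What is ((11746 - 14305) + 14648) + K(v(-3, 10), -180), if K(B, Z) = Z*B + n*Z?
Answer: 176429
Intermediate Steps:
n = -910 (n = 5*(-182) = -910)
v(q, s) = q (v(q, s) = ((q + s)/(q + s))*q = 1*q = q)
K(B, Z) = -910*Z + B*Z (K(B, Z) = Z*B - 910*Z = B*Z - 910*Z = -910*Z + B*Z)
((11746 - 14305) + 14648) + K(v(-3, 10), -180) = ((11746 - 14305) + 14648) - 180*(-910 - 3) = (-2559 + 14648) - 180*(-913) = 12089 + 164340 = 176429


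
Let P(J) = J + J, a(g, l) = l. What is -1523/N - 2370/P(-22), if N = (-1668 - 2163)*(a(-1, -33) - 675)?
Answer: 1607049437/29835828 ≈ 53.863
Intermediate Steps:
P(J) = 2*J
N = 2712348 (N = (-1668 - 2163)*(-33 - 675) = -3831*(-708) = 2712348)
-1523/N - 2370/P(-22) = -1523/2712348 - 2370/(2*(-22)) = -1523*1/2712348 - 2370/(-44) = -1523/2712348 - 2370*(-1/44) = -1523/2712348 + 1185/22 = 1607049437/29835828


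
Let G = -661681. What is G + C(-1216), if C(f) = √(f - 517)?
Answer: -661681 + I*√1733 ≈ -6.6168e+5 + 41.629*I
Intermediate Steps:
C(f) = √(-517 + f)
G + C(-1216) = -661681 + √(-517 - 1216) = -661681 + √(-1733) = -661681 + I*√1733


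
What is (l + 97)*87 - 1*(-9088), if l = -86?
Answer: 10045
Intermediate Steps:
(l + 97)*87 - 1*(-9088) = (-86 + 97)*87 - 1*(-9088) = 11*87 + 9088 = 957 + 9088 = 10045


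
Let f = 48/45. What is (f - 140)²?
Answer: 4343056/225 ≈ 19302.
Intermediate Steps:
f = 16/15 (f = 48*(1/45) = 16/15 ≈ 1.0667)
(f - 140)² = (16/15 - 140)² = (-2084/15)² = 4343056/225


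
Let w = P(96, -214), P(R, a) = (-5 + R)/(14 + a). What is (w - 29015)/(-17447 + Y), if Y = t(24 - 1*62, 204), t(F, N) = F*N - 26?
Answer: 5803091/5045000 ≈ 1.1503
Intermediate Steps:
P(R, a) = (-5 + R)/(14 + a)
w = -91/200 (w = (-5 + 96)/(14 - 214) = 91/(-200) = -1/200*91 = -91/200 ≈ -0.45500)
t(F, N) = -26 + F*N
Y = -7778 (Y = -26 + (24 - 1*62)*204 = -26 + (24 - 62)*204 = -26 - 38*204 = -26 - 7752 = -7778)
(w - 29015)/(-17447 + Y) = (-91/200 - 29015)/(-17447 - 7778) = -5803091/200/(-25225) = -5803091/200*(-1/25225) = 5803091/5045000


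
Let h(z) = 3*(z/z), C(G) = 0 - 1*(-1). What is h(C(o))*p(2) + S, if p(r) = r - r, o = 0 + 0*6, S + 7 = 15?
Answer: 8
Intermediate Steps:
S = 8 (S = -7 + 15 = 8)
o = 0 (o = 0 + 0 = 0)
p(r) = 0
C(G) = 1 (C(G) = 0 + 1 = 1)
h(z) = 3 (h(z) = 3*1 = 3)
h(C(o))*p(2) + S = 3*0 + 8 = 0 + 8 = 8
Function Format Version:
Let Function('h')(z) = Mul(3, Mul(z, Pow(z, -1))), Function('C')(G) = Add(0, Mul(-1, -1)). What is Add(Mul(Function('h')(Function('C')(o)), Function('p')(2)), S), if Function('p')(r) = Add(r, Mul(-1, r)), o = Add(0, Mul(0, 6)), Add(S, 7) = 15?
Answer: 8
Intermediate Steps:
S = 8 (S = Add(-7, 15) = 8)
o = 0 (o = Add(0, 0) = 0)
Function('p')(r) = 0
Function('C')(G) = 1 (Function('C')(G) = Add(0, 1) = 1)
Function('h')(z) = 3 (Function('h')(z) = Mul(3, 1) = 3)
Add(Mul(Function('h')(Function('C')(o)), Function('p')(2)), S) = Add(Mul(3, 0), 8) = Add(0, 8) = 8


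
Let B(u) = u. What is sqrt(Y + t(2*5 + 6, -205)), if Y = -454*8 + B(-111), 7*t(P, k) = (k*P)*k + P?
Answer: sqrt(4523505)/7 ≈ 303.84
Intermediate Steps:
t(P, k) = P/7 + P*k**2/7 (t(P, k) = ((k*P)*k + P)/7 = ((P*k)*k + P)/7 = (P*k**2 + P)/7 = (P + P*k**2)/7 = P/7 + P*k**2/7)
Y = -3743 (Y = -454*8 - 111 = -3632 - 111 = -3743)
sqrt(Y + t(2*5 + 6, -205)) = sqrt(-3743 + (2*5 + 6)*(1 + (-205)**2)/7) = sqrt(-3743 + (10 + 6)*(1 + 42025)/7) = sqrt(-3743 + (1/7)*16*42026) = sqrt(-3743 + 672416/7) = sqrt(646215/7) = sqrt(4523505)/7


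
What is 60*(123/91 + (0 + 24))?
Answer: 138420/91 ≈ 1521.1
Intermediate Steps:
60*(123/91 + (0 + 24)) = 60*(123*(1/91) + 24) = 60*(123/91 + 24) = 60*(2307/91) = 138420/91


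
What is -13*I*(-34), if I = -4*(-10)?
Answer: 17680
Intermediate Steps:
I = 40
-13*I*(-34) = -13*40*(-34) = -520*(-34) = 17680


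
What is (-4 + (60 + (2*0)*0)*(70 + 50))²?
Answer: 51782416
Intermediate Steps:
(-4 + (60 + (2*0)*0)*(70 + 50))² = (-4 + (60 + 0*0)*120)² = (-4 + (60 + 0)*120)² = (-4 + 60*120)² = (-4 + 7200)² = 7196² = 51782416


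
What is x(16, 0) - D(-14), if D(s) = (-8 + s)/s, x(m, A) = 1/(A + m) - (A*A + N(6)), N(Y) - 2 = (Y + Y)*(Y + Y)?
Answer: -16521/112 ≈ -147.51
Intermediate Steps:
N(Y) = 2 + 4*Y**2 (N(Y) = 2 + (Y + Y)*(Y + Y) = 2 + (2*Y)*(2*Y) = 2 + 4*Y**2)
x(m, A) = -146 + 1/(A + m) - A**2 (x(m, A) = 1/(A + m) - (A*A + (2 + 4*6**2)) = 1/(A + m) - (A**2 + (2 + 4*36)) = 1/(A + m) - (A**2 + (2 + 144)) = 1/(A + m) - (A**2 + 146) = 1/(A + m) - (146 + A**2) = 1/(A + m) + (-146 - A**2) = -146 + 1/(A + m) - A**2)
D(s) = (-8 + s)/s
x(16, 0) - D(-14) = (1 - 1*0**3 - 146*0 - 146*16 - 1*16*0**2)/(0 + 16) - (-8 - 14)/(-14) = (1 - 1*0 + 0 - 2336 - 1*16*0)/16 - (-1)*(-22)/14 = (1 + 0 + 0 - 2336 + 0)/16 - 1*11/7 = (1/16)*(-2335) - 11/7 = -2335/16 - 11/7 = -16521/112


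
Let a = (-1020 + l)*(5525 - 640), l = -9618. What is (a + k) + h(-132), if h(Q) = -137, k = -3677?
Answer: -51970444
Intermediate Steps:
a = -51966630 (a = (-1020 - 9618)*(5525 - 640) = -10638*4885 = -51966630)
(a + k) + h(-132) = (-51966630 - 3677) - 137 = -51970307 - 137 = -51970444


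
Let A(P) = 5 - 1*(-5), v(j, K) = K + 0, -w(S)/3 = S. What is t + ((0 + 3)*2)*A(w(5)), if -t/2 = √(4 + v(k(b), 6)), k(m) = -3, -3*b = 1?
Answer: 60 - 2*√10 ≈ 53.675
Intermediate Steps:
b = -⅓ (b = -⅓*1 = -⅓ ≈ -0.33333)
w(S) = -3*S
v(j, K) = K
A(P) = 10 (A(P) = 5 + 5 = 10)
t = -2*√10 (t = -2*√(4 + 6) = -2*√10 ≈ -6.3246)
t + ((0 + 3)*2)*A(w(5)) = -2*√10 + ((0 + 3)*2)*10 = -2*√10 + (3*2)*10 = -2*√10 + 6*10 = -2*√10 + 60 = 60 - 2*√10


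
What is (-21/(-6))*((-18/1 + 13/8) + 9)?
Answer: -413/16 ≈ -25.813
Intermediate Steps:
(-21/(-6))*((-18/1 + 13/8) + 9) = (-21*(-1/6))*((-18*1 + 13*(1/8)) + 9) = 7*((-18 + 13/8) + 9)/2 = 7*(-131/8 + 9)/2 = (7/2)*(-59/8) = -413/16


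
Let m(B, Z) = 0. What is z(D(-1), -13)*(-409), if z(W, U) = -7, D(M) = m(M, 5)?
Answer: 2863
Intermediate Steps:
D(M) = 0
z(D(-1), -13)*(-409) = -7*(-409) = 2863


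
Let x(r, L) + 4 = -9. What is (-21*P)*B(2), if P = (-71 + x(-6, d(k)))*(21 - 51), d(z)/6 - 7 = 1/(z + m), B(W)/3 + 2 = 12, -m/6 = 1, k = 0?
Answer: -1587600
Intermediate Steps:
m = -6 (m = -6*1 = -6)
B(W) = 30 (B(W) = -6 + 3*12 = -6 + 36 = 30)
d(z) = 42 + 6/(-6 + z) (d(z) = 42 + 6/(z - 6) = 42 + 6/(-6 + z))
x(r, L) = -13 (x(r, L) = -4 - 9 = -13)
P = 2520 (P = (-71 - 13)*(21 - 51) = -84*(-30) = 2520)
(-21*P)*B(2) = -21*2520*30 = -52920*30 = -1587600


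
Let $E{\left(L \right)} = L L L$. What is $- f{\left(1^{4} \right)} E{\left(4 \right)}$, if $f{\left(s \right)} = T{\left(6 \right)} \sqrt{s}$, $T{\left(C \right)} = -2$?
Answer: $128$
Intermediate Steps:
$f{\left(s \right)} = - 2 \sqrt{s}$
$E{\left(L \right)} = L^{3}$ ($E{\left(L \right)} = L^{2} L = L^{3}$)
$- f{\left(1^{4} \right)} E{\left(4 \right)} = - - 2 \sqrt{1^{4}} \cdot 4^{3} = - - 2 \sqrt{1} \cdot 64 = - \left(-2\right) 1 \cdot 64 = - \left(-2\right) 64 = \left(-1\right) \left(-128\right) = 128$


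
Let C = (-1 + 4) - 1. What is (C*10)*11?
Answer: 220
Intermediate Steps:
C = 2 (C = 3 - 1 = 2)
(C*10)*11 = (2*10)*11 = 20*11 = 220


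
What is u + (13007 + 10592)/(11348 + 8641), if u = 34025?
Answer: 680149324/19989 ≈ 34026.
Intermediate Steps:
u + (13007 + 10592)/(11348 + 8641) = 34025 + (13007 + 10592)/(11348 + 8641) = 34025 + 23599/19989 = 680149324/19989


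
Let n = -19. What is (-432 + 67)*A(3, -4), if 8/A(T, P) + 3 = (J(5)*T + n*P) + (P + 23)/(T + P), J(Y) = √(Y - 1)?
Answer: -146/3 ≈ -48.667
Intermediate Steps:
J(Y) = √(-1 + Y)
A(T, P) = 8/(-3 - 19*P + 2*T + (23 + P)/(P + T)) (A(T, P) = 8/(-3 + ((√(-1 + 5)*T - 19*P) + (P + 23)/(T + P))) = 8/(-3 + ((√4*T - 19*P) + (23 + P)/(P + T))) = 8/(-3 + ((2*T - 19*P) + (23 + P)/(P + T))) = 8/(-3 + ((-19*P + 2*T) + (23 + P)/(P + T))) = 8/(-3 + (-19*P + 2*T + (23 + P)/(P + T))) = 8/(-3 - 19*P + 2*T + (23 + P)/(P + T)))
(-432 + 67)*A(3, -4) = (-432 + 67)*(8*(-4 + 3)/(23 - 19*(-4)² - 3*3 - 2*(-4) + 2*3² - 17*(-4)*3)) = -2920*(-1)/(23 - 19*16 - 9 + 8 + 2*9 + 204) = -2920*(-1)/(23 - 304 - 9 + 8 + 18 + 204) = -2920*(-1)/(-60) = -2920*(-1)*(-1)/60 = -365*2/15 = -146/3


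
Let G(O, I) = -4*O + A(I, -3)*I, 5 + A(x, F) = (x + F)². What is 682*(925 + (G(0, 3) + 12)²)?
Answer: 636988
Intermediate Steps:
A(x, F) = -5 + (F + x)² (A(x, F) = -5 + (x + F)² = -5 + (F + x)²)
G(O, I) = -4*O + I*(-5 + (-3 + I)²) (G(O, I) = -4*O + (-5 + (-3 + I)²)*I = -4*O + I*(-5 + (-3 + I)²))
682*(925 + (G(0, 3) + 12)²) = 682*(925 + ((-4*0 + 3*(-5 + (-3 + 3)²)) + 12)²) = 682*(925 + ((0 + 3*(-5 + 0²)) + 12)²) = 682*(925 + ((0 + 3*(-5 + 0)) + 12)²) = 682*(925 + ((0 + 3*(-5)) + 12)²) = 682*(925 + ((0 - 15) + 12)²) = 682*(925 + (-15 + 12)²) = 682*(925 + (-3)²) = 682*(925 + 9) = 682*934 = 636988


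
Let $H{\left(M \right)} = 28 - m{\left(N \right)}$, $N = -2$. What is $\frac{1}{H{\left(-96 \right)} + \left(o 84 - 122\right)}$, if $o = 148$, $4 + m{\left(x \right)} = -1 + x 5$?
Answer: $\frac{1}{12353} \approx 8.0952 \cdot 10^{-5}$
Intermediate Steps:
$m{\left(x \right)} = -5 + 5 x$ ($m{\left(x \right)} = -4 + \left(-1 + x 5\right) = -4 + \left(-1 + 5 x\right) = -5 + 5 x$)
$H{\left(M \right)} = 43$ ($H{\left(M \right)} = 28 - \left(-5 + 5 \left(-2\right)\right) = 28 - \left(-5 - 10\right) = 28 - -15 = 28 + 15 = 43$)
$\frac{1}{H{\left(-96 \right)} + \left(o 84 - 122\right)} = \frac{1}{43 + \left(148 \cdot 84 - 122\right)} = \frac{1}{43 + \left(12432 - 122\right)} = \frac{1}{43 + 12310} = \frac{1}{12353}$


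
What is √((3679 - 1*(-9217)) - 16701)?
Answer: I*√3805 ≈ 61.685*I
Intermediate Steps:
√((3679 - 1*(-9217)) - 16701) = √((3679 + 9217) - 16701) = √(12896 - 16701) = √(-3805) = I*√3805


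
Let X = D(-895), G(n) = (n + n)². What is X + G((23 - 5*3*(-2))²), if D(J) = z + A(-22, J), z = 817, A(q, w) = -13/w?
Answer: 28248653208/895 ≈ 3.1563e+7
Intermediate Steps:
G(n) = 4*n² (G(n) = (2*n)² = 4*n²)
D(J) = 817 - 13/J
X = 731228/895 (X = 817 - 13/(-895) = 817 - 13*(-1/895) = 817 + 13/895 = 731228/895 ≈ 817.01)
X + G((23 - 5*3*(-2))²) = 731228/895 + 4*((23 - 5*3*(-2))²)² = 731228/895 + 4*((23 - 15*(-2))²)² = 731228/895 + 4*((23 + 30)²)² = 731228/895 + 4*(53²)² = 731228/895 + 4*2809² = 731228/895 + 4*7890481 = 731228/895 + 31561924 = 28248653208/895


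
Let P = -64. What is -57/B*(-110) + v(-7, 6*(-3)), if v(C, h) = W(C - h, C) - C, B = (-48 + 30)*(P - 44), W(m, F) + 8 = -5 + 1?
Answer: -575/324 ≈ -1.7747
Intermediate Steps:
W(m, F) = -12 (W(m, F) = -8 + (-5 + 1) = -8 - 4 = -12)
B = 1944 (B = (-48 + 30)*(-64 - 44) = -18*(-108) = 1944)
v(C, h) = -12 - C
-57/B*(-110) + v(-7, 6*(-3)) = -57/1944*(-110) + (-12 - 1*(-7)) = -57*1/1944*(-110) + (-12 + 7) = -19/648*(-110) - 5 = 1045/324 - 5 = -575/324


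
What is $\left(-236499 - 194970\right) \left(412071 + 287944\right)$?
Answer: $-302034772035$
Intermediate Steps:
$\left(-236499 - 194970\right) \left(412071 + 287944\right) = \left(-431469\right) 700015 = -302034772035$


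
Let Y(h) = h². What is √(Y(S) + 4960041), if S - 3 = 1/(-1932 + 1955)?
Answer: √2623866589/23 ≈ 2227.1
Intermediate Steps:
S = 70/23 (S = 3 + 1/(-1932 + 1955) = 3 + 1/23 = 70/23 ≈ 3.0435)
√(Y(S) + 4960041) = √((70/23)² + 4960041) = √(4900/529 + 4960041) = √(2623866589/529) = √2623866589/23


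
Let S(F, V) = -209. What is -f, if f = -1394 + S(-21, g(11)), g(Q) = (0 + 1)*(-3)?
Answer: 1603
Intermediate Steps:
g(Q) = -3 (g(Q) = 1*(-3) = -3)
f = -1603 (f = -1394 - 209 = -1603)
-f = -1*(-1603) = 1603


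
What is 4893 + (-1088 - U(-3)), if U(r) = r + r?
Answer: 3811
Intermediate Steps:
U(r) = 2*r
4893 + (-1088 - U(-3)) = 4893 + (-1088 - 2*(-3)) = 4893 + (-1088 - 1*(-6)) = 4893 + (-1088 + 6) = 4893 - 1082 = 3811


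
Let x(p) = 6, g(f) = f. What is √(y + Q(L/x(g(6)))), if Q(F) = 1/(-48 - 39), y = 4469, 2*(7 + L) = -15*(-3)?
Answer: √33825774/87 ≈ 66.850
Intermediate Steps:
L = 31/2 (L = -7 + (-15*(-3))/2 = -7 + (½)*45 = -7 + 45/2 = 31/2 ≈ 15.500)
Q(F) = -1/87 (Q(F) = 1/(-87) = -1/87)
√(y + Q(L/x(g(6)))) = √(4469 - 1/87) = √(388802/87) = √33825774/87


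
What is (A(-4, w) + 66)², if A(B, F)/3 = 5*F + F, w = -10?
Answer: 12996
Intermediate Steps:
A(B, F) = 18*F (A(B, F) = 3*(5*F + F) = 3*(6*F) = 18*F)
(A(-4, w) + 66)² = (18*(-10) + 66)² = (-180 + 66)² = (-114)² = 12996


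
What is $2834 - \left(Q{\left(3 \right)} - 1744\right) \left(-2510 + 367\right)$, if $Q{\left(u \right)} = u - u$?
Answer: $-3734558$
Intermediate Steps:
$Q{\left(u \right)} = 0$
$2834 - \left(Q{\left(3 \right)} - 1744\right) \left(-2510 + 367\right) = 2834 - \left(0 - 1744\right) \left(-2510 + 367\right) = 2834 - \left(-1744\right) \left(-2143\right) = 2834 - 3737392 = -3734558$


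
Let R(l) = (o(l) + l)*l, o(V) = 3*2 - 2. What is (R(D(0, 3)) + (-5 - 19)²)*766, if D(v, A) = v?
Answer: 441216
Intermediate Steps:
o(V) = 4 (o(V) = 6 - 2 = 4)
R(l) = l*(4 + l) (R(l) = (4 + l)*l = l*(4 + l))
(R(D(0, 3)) + (-5 - 19)²)*766 = (0*(4 + 0) + (-5 - 19)²)*766 = (0*4 + (-24)²)*766 = (0 + 576)*766 = 576*766 = 441216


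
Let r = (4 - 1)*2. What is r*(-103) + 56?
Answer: -562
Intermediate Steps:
r = 6 (r = 3*2 = 6)
r*(-103) + 56 = 6*(-103) + 56 = -618 + 56 = -562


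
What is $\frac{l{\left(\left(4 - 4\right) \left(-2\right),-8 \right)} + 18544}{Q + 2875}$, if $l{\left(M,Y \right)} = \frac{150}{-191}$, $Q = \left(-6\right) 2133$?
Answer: $- \frac{3541754}{1895293} \approx -1.8687$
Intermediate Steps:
$Q = -12798$
$l{\left(M,Y \right)} = - \frac{150}{191}$ ($l{\left(M,Y \right)} = 150 \left(- \frac{1}{191}\right) = - \frac{150}{191}$)
$\frac{l{\left(\left(4 - 4\right) \left(-2\right),-8 \right)} + 18544}{Q + 2875} = \frac{- \frac{150}{191} + 18544}{-12798 + 2875} = \frac{3541754}{191 \left(-9923\right)} = \frac{3541754}{191} \left(- \frac{1}{9923}\right) = - \frac{3541754}{1895293}$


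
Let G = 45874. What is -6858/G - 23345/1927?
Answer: -542071948/44199599 ≈ -12.264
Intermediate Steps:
-6858/G - 23345/1927 = -6858/45874 - 23345/1927 = -6858*1/45874 - 23345*1/1927 = -3429/22937 - 23345/1927 = -542071948/44199599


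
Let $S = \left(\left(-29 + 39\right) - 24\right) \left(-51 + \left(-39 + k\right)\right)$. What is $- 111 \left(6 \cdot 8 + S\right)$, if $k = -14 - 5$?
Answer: $-174714$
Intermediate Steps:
$k = -19$
$S = 1526$ ($S = \left(\left(-29 + 39\right) - 24\right) \left(-51 - 58\right) = \left(10 - 24\right) \left(-51 - 58\right) = \left(-14\right) \left(-109\right) = 1526$)
$- 111 \left(6 \cdot 8 + S\right) = - 111 \left(6 \cdot 8 + 1526\right) = - 111 \left(48 + 1526\right) = \left(-111\right) 1574 = -174714$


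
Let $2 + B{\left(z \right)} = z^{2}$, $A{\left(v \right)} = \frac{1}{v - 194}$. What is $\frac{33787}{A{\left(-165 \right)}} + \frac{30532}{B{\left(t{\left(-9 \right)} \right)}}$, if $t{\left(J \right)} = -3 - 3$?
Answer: $-12128635$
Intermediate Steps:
$t{\left(J \right)} = -6$ ($t{\left(J \right)} = -3 - 3 = -6$)
$A{\left(v \right)} = \frac{1}{-194 + v}$
$B{\left(z \right)} = -2 + z^{2}$
$\frac{33787}{A{\left(-165 \right)}} + \frac{30532}{B{\left(t{\left(-9 \right)} \right)}} = \frac{33787}{\frac{1}{-194 - 165}} + \frac{30532}{-2 + \left(-6\right)^{2}} = \frac{33787}{\frac{1}{-359}} + \frac{30532}{-2 + 36} = \frac{33787}{- \frac{1}{359}} + \frac{30532}{34} = 33787 \left(-359\right) + 30532 \cdot \frac{1}{34} = -12129533 + 898 = -12128635$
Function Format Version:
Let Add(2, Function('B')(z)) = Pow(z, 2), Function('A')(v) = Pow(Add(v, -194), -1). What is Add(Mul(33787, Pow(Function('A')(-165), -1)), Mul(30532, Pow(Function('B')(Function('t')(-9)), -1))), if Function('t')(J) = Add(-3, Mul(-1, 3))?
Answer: -12128635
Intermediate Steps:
Function('t')(J) = -6 (Function('t')(J) = Add(-3, -3) = -6)
Function('A')(v) = Pow(Add(-194, v), -1)
Function('B')(z) = Add(-2, Pow(z, 2))
Add(Mul(33787, Pow(Function('A')(-165), -1)), Mul(30532, Pow(Function('B')(Function('t')(-9)), -1))) = Add(Mul(33787, Pow(Pow(Add(-194, -165), -1), -1)), Mul(30532, Pow(Add(-2, Pow(-6, 2)), -1))) = Add(Mul(33787, Pow(Pow(-359, -1), -1)), Mul(30532, Pow(Add(-2, 36), -1))) = Add(Mul(33787, Pow(Rational(-1, 359), -1)), Mul(30532, Pow(34, -1))) = Add(Mul(33787, -359), Mul(30532, Rational(1, 34))) = Add(-12129533, 898) = -12128635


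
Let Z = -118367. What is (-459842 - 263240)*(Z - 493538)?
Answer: 442457491210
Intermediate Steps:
(-459842 - 263240)*(Z - 493538) = (-459842 - 263240)*(-118367 - 493538) = -723082*(-611905) = 442457491210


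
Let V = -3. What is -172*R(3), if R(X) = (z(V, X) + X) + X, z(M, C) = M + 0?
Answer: -516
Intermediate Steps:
z(M, C) = M
R(X) = -3 + 2*X (R(X) = (-3 + X) + X = -3 + 2*X)
-172*R(3) = -172*(-3 + 2*3) = -172*(-3 + 6) = -172*3 = -516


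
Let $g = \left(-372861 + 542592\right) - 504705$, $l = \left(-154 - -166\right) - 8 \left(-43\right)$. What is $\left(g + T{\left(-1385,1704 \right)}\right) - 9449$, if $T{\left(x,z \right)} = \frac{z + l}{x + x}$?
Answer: $- \frac{95405377}{277} \approx -3.4442 \cdot 10^{5}$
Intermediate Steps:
$l = 356$ ($l = \left(-154 + 166\right) - -344 = 12 + 344 = 356$)
$g = -334974$ ($g = 169731 - 504705 = -334974$)
$T{\left(x,z \right)} = \frac{356 + z}{2 x}$ ($T{\left(x,z \right)} = \frac{z + 356}{x + x} = \frac{356 + z}{2 x}$)
$\left(g + T{\left(-1385,1704 \right)}\right) - 9449 = \left(-334974 + \frac{356 + 1704}{2 \left(-1385\right)}\right) - 9449 = \left(-334974 + \frac{1}{2} \left(- \frac{1}{1385}\right) 2060\right) - 9449 = \left(-334974 - \frac{206}{277}\right) - 9449 = - \frac{92788004}{277} - 9449 = - \frac{95405377}{277}$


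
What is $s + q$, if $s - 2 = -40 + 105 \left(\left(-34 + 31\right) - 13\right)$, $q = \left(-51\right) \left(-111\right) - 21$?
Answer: $3922$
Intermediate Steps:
$q = 5640$ ($q = 5661 - 21 = 5640$)
$s = -1718$ ($s = 2 + \left(-40 + 105 \left(\left(-34 + 31\right) - 13\right)\right) = 2 + \left(-40 + 105 \left(-3 - 13\right)\right) = 2 + \left(-40 + 105 \left(-16\right)\right) = 2 - 1720 = -1718$)
$s + q = -1718 + 5640 = 3922$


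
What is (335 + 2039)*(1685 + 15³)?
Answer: 12012440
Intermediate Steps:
(335 + 2039)*(1685 + 15³) = 2374*(1685 + 3375) = 2374*5060 = 12012440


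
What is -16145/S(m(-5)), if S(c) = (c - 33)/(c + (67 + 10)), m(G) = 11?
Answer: 64580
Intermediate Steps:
S(c) = (-33 + c)/(77 + c) (S(c) = (-33 + c)/(c + 77) = (-33 + c)/(77 + c))
-16145/S(m(-5)) = -16145*(77 + 11)/(-33 + 11) = -16145/(-22/88) = -16145/((1/88)*(-22)) = -16145/(-1/4) = -16145*(-4) = 64580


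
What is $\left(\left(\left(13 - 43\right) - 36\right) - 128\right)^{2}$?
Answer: $37636$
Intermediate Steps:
$\left(\left(\left(13 - 43\right) - 36\right) - 128\right)^{2} = \left(\left(-30 - 36\right) - 128\right)^{2} = \left(-66 - 128\right)^{2} = \left(-194\right)^{2} = 37636$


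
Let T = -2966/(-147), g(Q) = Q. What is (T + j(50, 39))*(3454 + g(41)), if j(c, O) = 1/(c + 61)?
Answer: 127906515/1813 ≈ 70550.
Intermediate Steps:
T = 2966/147 (T = -2966*(-1/147) = 2966/147 ≈ 20.177)
j(c, O) = 1/(61 + c)
(T + j(50, 39))*(3454 + g(41)) = (2966/147 + 1/(61 + 50))*(3454 + 41) = (2966/147 + 1/111)*3495 = (36597/1813)*3495 = 127906515/1813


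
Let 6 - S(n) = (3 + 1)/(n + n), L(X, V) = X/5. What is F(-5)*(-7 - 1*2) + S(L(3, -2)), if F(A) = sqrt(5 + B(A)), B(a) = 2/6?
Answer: 8/3 - 12*sqrt(3) ≈ -18.118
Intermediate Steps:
B(a) = 1/3 (B(a) = 2*(1/6) = 1/3)
F(A) = 4*sqrt(3)/3 (F(A) = sqrt(5 + 1/3) = sqrt(16/3) = 4*sqrt(3)/3)
L(X, V) = X/5 (L(X, V) = X*(1/5) = X/5)
S(n) = 6 - 2/n (S(n) = 6 - (3 + 1)/(n + n) = 6 - 4/(2*n) = 6 - 4*1/(2*n) = 6 - 2/n)
F(-5)*(-7 - 1*2) + S(L(3, -2)) = (4*sqrt(3)/3)*(-7 - 1*2) + (6 - 2/((1/5)*3)) = (4*sqrt(3)/3)*(-7 - 2) + (6 - 2/3/5) = (4*sqrt(3)/3)*(-9) + (6 - 2*5/3) = -12*sqrt(3) + (6 - 10/3) = -12*sqrt(3) + 8/3 = 8/3 - 12*sqrt(3)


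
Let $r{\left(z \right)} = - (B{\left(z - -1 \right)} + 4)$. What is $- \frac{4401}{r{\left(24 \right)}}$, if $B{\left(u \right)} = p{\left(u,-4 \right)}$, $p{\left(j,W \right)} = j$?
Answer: $\frac{4401}{29} \approx 151.76$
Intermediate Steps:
$B{\left(u \right)} = u$
$r{\left(z \right)} = -5 - z$ ($r{\left(z \right)} = - (\left(z - -1\right) + 4) = - (\left(z + 1\right) + 4) = - (\left(1 + z\right) + 4) = - (5 + z) = -5 - z$)
$- \frac{4401}{r{\left(24 \right)}} = - \frac{4401}{-5 - 24} = - \frac{4401}{-29} = \left(-4401\right) \left(- \frac{1}{29}\right) = \frac{4401}{29}$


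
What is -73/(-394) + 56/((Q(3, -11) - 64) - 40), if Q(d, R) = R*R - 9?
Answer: 2831/394 ≈ 7.1853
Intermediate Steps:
Q(d, R) = -9 + R² (Q(d, R) = R² - 9 = -9 + R²)
-73/(-394) + 56/((Q(3, -11) - 64) - 40) = -73/(-394) + 56/(((-9 + (-11)²) - 64) - 40) = -73*(-1/394) + 56/(((-9 + 121) - 64) - 40) = 73/394 + 56/((112 - 64) - 40) = 73/394 + 56/(48 - 40) = 73/394 + 56/8 = 73/394 + 56*(⅛) = 73/394 + 7 = 2831/394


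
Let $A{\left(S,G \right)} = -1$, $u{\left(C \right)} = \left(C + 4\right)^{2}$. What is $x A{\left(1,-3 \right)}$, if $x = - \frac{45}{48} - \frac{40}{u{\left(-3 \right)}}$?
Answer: $\frac{655}{16} \approx 40.938$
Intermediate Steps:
$u{\left(C \right)} = \left(4 + C\right)^{2}$
$x = - \frac{655}{16}$ ($x = - \frac{45}{48} - \frac{40}{\left(4 - 3\right)^{2}} = \left(-45\right) \frac{1}{48} - \frac{40}{1^{2}} = - \frac{15}{16} - \frac{40}{1} = - \frac{15}{16} - 40 = - \frac{655}{16} \approx -40.938$)
$x A{\left(1,-3 \right)} = \left(- \frac{655}{16}\right) \left(-1\right) = \frac{655}{16}$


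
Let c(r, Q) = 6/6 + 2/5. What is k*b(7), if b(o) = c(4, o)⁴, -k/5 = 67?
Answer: -160867/125 ≈ -1286.9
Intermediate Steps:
c(r, Q) = 7/5 (c(r, Q) = 6*(⅙) + 2*(⅕) = 1 + ⅖ = 7/5)
k = -335 (k = -5*67 = -335)
b(o) = 2401/625 (b(o) = (7/5)⁴ = 2401/625)
k*b(7) = -335*2401/625 = -160867/125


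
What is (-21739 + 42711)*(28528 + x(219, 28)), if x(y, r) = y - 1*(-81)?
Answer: 604580816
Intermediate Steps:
x(y, r) = 81 + y (x(y, r) = y + 81 = 81 + y)
(-21739 + 42711)*(28528 + x(219, 28)) = (-21739 + 42711)*(28528 + (81 + 219)) = 20972*(28528 + 300) = 20972*28828 = 604580816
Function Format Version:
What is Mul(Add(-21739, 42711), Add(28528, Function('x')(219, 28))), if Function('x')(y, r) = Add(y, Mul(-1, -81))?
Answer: 604580816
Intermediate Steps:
Function('x')(y, r) = Add(81, y) (Function('x')(y, r) = Add(y, 81) = Add(81, y))
Mul(Add(-21739, 42711), Add(28528, Function('x')(219, 28))) = Mul(Add(-21739, 42711), Add(28528, Add(81, 219))) = Mul(20972, Add(28528, 300)) = Mul(20972, 28828) = 604580816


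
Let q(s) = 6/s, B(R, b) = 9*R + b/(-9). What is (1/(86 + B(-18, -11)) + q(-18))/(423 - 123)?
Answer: -7/6057 ≈ -0.0011557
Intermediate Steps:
B(R, b) = 9*R - b/9
(1/(86 + B(-18, -11)) + q(-18))/(423 - 123) = (1/(86 + (9*(-18) - ⅑*(-11))) + 6/(-18))/(423 - 123) = (1/(86 + (-162 + 11/9)) + 6*(-1/18))/300 = (1/(86 - 1447/9) - ⅓)/300 = (1/(-673/9) - ⅓)/300 = (-9/673 - ⅓)/300 = (1/300)*(-700/2019) = -7/6057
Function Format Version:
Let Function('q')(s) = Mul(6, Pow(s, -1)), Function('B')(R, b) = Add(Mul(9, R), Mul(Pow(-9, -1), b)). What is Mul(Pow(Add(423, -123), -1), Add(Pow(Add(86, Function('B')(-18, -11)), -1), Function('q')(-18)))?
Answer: Rational(-7, 6057) ≈ -0.0011557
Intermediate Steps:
Function('B')(R, b) = Add(Mul(9, R), Mul(Rational(-1, 9), b))
Mul(Pow(Add(423, -123), -1), Add(Pow(Add(86, Function('B')(-18, -11)), -1), Function('q')(-18))) = Mul(Pow(Add(423, -123), -1), Add(Pow(Add(86, Add(Mul(9, -18), Mul(Rational(-1, 9), -11))), -1), Mul(6, Pow(-18, -1)))) = Mul(Pow(300, -1), Add(Pow(Add(86, Add(-162, Rational(11, 9))), -1), Mul(6, Rational(-1, 18)))) = Mul(Rational(1, 300), Add(Pow(Add(86, Rational(-1447, 9)), -1), Rational(-1, 3))) = Mul(Rational(1, 300), Add(Pow(Rational(-673, 9), -1), Rational(-1, 3))) = Mul(Rational(1, 300), Add(Rational(-9, 673), Rational(-1, 3))) = Mul(Rational(1, 300), Rational(-700, 2019)) = Rational(-7, 6057)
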